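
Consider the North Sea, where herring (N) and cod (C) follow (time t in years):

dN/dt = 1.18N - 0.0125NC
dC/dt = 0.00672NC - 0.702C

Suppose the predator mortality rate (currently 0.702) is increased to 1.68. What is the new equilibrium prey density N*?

N* ≈ 250

At the interior fixed point, setting dC/dt = 0 with C > 0 fixes N* = (predator death rate)/(NC coefficient) — independent of the other coefficients.
With the change, N* = 1.68/0.00672 = 250; it rises from 104.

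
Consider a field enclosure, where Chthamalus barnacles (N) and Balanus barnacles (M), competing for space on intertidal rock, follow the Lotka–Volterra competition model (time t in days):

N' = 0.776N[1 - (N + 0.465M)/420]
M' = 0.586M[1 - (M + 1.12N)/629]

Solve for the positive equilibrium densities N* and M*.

N* ≈ 266, M* ≈ 331

Setting both brackets to zero gives the nullclines N + 0.465M = 420 and 1.12N + M = 629.
Substituting M = 629 - 1.12N into the first: N(1 - 0.465·1.12) = 420 - 0.465·629.
So N* = 128/0.479 = 266, and then M* = 629 - 1.12·266 = 331.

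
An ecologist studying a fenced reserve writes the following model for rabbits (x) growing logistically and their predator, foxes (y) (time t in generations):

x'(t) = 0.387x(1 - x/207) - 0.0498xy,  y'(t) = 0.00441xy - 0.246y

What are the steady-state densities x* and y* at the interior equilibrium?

x* ≈ 55.8, y* ≈ 5.68

From dy/dt = 0 with y > 0: 0.00441x* = 0.246, so x* = 55.8.
Substitute into dx/dt = 0: 0.387(1 - 55.8/207) = 0.0498y*.
The bracket is 0.731, giving y* = 0.283/0.0498 = 5.68.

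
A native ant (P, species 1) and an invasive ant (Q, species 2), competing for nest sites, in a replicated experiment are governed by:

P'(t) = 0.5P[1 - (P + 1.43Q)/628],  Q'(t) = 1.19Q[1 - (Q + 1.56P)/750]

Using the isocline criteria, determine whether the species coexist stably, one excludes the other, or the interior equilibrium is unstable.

unstable coexistence (outcome depends on initial conditions)

Compare the nullcline intercepts: K1/α12 = 628/1.43 = 439 < K2 = 750; K2/α21 = 750/1.56 = 481 < K1 = 628.
Since both are reversed, neither can invade when rare; the interior point is a saddle.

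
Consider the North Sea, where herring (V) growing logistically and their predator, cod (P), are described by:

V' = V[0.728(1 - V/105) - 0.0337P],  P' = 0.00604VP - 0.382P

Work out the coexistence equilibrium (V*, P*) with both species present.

From dP/dt = 0 with P > 0: 0.00604V* = 0.382, so V* = 63.2.
Substitute into dV/dt = 0: 0.728(1 - 63.2/105) = 0.0337P*.
The bracket is 0.398, giving P* = 0.29/0.0337 = 8.59.

V* ≈ 63.2, P* ≈ 8.59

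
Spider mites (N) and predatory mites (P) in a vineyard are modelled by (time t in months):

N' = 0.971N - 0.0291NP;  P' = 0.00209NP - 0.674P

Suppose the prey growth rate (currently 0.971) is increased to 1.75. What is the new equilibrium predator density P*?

P* ≈ 60.1

At the interior fixed point, setting dN/dt = 0 with N > 0 fixes P* = (prey growth rate)/(NP coefficient) — independent of the other coefficients.
With the change, P* = 1.75/0.0291 = 60.1; it rises from 33.4.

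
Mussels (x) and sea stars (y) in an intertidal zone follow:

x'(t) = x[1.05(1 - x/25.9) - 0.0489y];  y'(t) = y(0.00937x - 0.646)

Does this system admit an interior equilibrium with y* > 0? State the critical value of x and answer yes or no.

The predator equation gives dy/dt > 0 only when x > 0.646/0.00937 = 68.9.
Without the predator, x → K = 25.9. Since 25.9 < 68.9, the predator cannot invade.

Threshold x = 68.9; K < 68.9, so no, the predator goes extinct.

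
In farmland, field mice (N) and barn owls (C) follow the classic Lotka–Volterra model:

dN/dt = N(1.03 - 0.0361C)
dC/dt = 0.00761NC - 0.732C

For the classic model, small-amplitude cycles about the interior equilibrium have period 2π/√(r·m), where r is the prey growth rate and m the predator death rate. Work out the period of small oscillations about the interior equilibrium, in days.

Here r = 1.03 and m = 0.732, so r·m = 0.754.
ω = √0.754 = 0.868 per day, hence T = 2π/ω ≈ 7.24 days.

T ≈ 7.24 days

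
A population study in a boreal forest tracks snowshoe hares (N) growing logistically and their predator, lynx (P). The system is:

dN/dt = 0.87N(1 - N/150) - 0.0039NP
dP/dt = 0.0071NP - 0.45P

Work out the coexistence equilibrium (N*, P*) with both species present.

N* ≈ 63.4, P* ≈ 129

From dP/dt = 0 with P > 0: 0.0071N* = 0.45, so N* = 63.4.
Substitute into dN/dt = 0: 0.87(1 - 63.4/150) = 0.0039P*.
The bracket is 0.577, giving P* = 0.502/0.0039 = 129.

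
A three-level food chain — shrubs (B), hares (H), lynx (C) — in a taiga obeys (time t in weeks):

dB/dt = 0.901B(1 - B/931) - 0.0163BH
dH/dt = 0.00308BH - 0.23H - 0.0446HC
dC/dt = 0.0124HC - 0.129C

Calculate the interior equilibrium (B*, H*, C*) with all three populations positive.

From dC/dt = 0: 0.0124H* = 0.129, so H* = 10.4.
From dB/dt = 0: 0.901(1 - B*/931) = 0.0163·10.4, giving B* = 931·(1 - 0.188) = 756.
From dH/dt = 0: 0.00308·756 - 0.23 = 0.0446C*, so C* = 2.1/0.0446 = 47.

B* ≈ 756, H* ≈ 10.4, C* ≈ 47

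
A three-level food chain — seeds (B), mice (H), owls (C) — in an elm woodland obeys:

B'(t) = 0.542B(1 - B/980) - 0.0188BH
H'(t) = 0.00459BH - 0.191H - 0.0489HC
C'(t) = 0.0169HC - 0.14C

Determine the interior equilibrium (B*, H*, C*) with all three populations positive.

B* ≈ 698, H* ≈ 8.28, C* ≈ 61.6

From dC/dt = 0: 0.0169H* = 0.14, so H* = 8.28.
From dB/dt = 0: 0.542(1 - B*/980) = 0.0188·8.28, giving B* = 980·(1 - 0.287) = 698.
From dH/dt = 0: 0.00459·698 - 0.191 = 0.0489C*, so C* = 3.01/0.0489 = 61.6.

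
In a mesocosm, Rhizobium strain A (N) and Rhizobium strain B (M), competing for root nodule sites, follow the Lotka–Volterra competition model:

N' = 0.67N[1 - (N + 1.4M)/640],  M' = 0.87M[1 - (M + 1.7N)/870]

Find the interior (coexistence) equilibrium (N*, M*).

Setting both brackets to zero gives the nullclines N + 1.4M = 640 and 1.7N + M = 870.
Substituting M = 870 - 1.7N into the first: N(1 - 1.4·1.7) = 640 - 1.4·870.
So N* = -578/-1.38 = 419, and then M* = 870 - 1.7·419 = 158.

N* ≈ 419, M* ≈ 158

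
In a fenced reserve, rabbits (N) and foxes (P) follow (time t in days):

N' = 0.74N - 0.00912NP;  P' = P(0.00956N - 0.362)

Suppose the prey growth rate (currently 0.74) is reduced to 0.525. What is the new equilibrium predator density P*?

At the interior fixed point, setting dN/dt = 0 with N > 0 fixes P* = (prey growth rate)/(NP coefficient) — independent of the other coefficients.
With the change, P* = 0.525/0.00912 = 57.6; it falls from 81.1.

P* ≈ 57.6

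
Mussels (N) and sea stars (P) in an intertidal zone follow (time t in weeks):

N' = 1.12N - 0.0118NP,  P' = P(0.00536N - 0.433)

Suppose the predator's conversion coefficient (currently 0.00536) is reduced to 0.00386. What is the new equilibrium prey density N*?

N* ≈ 112

At the interior fixed point, setting dP/dt = 0 with P > 0 fixes N* = (predator death rate)/(NP coefficient) — independent of the other coefficients.
With the change, N* = 0.433/0.00386 = 112; it rises from 80.8.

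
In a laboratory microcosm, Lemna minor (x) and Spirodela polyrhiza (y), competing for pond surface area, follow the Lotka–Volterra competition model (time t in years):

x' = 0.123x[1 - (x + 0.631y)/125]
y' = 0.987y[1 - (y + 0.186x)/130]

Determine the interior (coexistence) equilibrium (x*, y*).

Setting both brackets to zero gives the nullclines x + 0.631y = 125 and 0.186x + y = 130.
Substituting y = 130 - 0.186x into the first: x(1 - 0.631·0.186) = 125 - 0.631·130.
So x* = 43/0.883 = 48.7, and then y* = 130 - 0.186·48.7 = 121.

x* ≈ 48.7, y* ≈ 121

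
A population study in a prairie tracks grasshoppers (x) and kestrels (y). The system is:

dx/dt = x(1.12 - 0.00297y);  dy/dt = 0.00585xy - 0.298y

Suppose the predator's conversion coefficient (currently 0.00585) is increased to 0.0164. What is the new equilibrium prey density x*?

x* ≈ 18.2

At the interior fixed point, setting dy/dt = 0 with y > 0 fixes x* = (predator death rate)/(xy coefficient) — independent of the other coefficients.
With the change, x* = 0.298/0.0164 = 18.2; it falls from 50.9.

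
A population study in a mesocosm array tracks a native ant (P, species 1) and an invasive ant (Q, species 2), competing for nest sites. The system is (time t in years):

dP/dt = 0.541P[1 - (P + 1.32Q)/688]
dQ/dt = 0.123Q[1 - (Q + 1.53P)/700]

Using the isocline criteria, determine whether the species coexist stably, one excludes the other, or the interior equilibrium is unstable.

Compare the nullcline intercepts: K1/α12 = 688/1.32 = 521 < K2 = 700; K2/α21 = 700/1.53 = 458 < K1 = 688.
Since both are reversed, neither can invade when rare; the interior point is a saddle.

unstable coexistence (outcome depends on initial conditions)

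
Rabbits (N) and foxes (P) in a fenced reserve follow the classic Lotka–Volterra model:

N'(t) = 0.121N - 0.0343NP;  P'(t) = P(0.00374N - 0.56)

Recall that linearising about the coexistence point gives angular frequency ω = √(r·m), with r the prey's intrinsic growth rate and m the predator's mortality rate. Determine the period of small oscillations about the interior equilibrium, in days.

T ≈ 24.1 days

Here r = 0.121 and m = 0.56, so r·m = 0.0678.
ω = √0.0678 = 0.26 per day, hence T = 2π/ω ≈ 24.1 days.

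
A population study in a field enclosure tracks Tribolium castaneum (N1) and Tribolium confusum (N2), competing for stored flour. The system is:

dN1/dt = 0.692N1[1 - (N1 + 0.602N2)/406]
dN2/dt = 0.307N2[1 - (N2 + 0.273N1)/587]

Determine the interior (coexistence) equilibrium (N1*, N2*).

N1* ≈ 63, N2* ≈ 570

Setting both brackets to zero gives the nullclines N1 + 0.602N2 = 406 and 0.273N1 + N2 = 587.
Substituting N2 = 587 - 0.273N1 into the first: N1(1 - 0.602·0.273) = 406 - 0.602·587.
So N1* = 52.6/0.836 = 63, and then N2* = 587 - 0.273·63 = 570.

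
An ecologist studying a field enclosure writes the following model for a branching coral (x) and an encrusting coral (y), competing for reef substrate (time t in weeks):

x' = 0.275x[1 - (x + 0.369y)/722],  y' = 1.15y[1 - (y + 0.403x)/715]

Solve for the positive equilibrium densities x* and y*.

x* ≈ 538, y* ≈ 498

Setting both brackets to zero gives the nullclines x + 0.369y = 722 and 0.403x + y = 715.
Substituting y = 715 - 0.403x into the first: x(1 - 0.369·0.403) = 722 - 0.369·715.
So x* = 458/0.851 = 538, and then y* = 715 - 0.403·538 = 498.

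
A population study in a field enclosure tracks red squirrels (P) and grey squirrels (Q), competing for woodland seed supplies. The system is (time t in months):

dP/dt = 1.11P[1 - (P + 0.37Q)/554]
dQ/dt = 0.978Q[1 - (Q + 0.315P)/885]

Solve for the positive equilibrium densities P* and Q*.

Setting both brackets to zero gives the nullclines P + 0.37Q = 554 and 0.315P + Q = 885.
Substituting Q = 885 - 0.315P into the first: P(1 - 0.37·0.315) = 554 - 0.37·885.
So P* = 227/0.883 = 256, and then Q* = 885 - 0.315·256 = 804.

P* ≈ 256, Q* ≈ 804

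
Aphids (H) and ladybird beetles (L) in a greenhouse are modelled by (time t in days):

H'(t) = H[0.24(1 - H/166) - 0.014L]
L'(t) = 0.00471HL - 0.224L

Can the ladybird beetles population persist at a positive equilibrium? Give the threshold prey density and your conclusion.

The predator equation gives dL/dt > 0 only when H > 0.224/0.00471 = 47.6.
Without the predator, H → K = 166. Since 166 > 47.6, the predator can invade and persist.

Threshold H = 47.6; K > 47.6, so yes, the predator persists.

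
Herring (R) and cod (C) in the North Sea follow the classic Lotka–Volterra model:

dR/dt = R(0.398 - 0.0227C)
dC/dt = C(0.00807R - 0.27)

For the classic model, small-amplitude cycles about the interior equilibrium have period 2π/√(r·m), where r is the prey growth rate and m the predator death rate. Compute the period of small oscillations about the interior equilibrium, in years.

Here r = 0.398 and m = 0.27, so r·m = 0.107.
ω = √0.107 = 0.328 per year, hence T = 2π/ω ≈ 19.2 years.

T ≈ 19.2 years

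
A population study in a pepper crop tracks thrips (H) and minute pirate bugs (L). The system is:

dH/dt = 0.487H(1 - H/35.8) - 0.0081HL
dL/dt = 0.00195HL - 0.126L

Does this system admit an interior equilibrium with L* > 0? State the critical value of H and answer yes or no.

The predator equation gives dL/dt > 0 only when H > 0.126/0.00195 = 64.6.
Without the predator, H → K = 35.8. Since 35.8 < 64.6, the predator cannot invade.

Threshold H = 64.6; K < 64.6, so no, the predator goes extinct.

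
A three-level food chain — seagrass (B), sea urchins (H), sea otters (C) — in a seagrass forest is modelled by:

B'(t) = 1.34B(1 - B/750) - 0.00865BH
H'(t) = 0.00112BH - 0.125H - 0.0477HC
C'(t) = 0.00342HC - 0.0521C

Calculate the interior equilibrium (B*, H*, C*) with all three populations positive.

B* ≈ 676, H* ≈ 15.2, C* ≈ 13.3

From dC/dt = 0: 0.00342H* = 0.0521, so H* = 15.2.
From dB/dt = 0: 1.34(1 - B*/750) = 0.00865·15.2, giving B* = 750·(1 - 0.0983) = 676.
From dH/dt = 0: 0.00112·676 - 0.125 = 0.0477C*, so C* = 0.632/0.0477 = 13.3.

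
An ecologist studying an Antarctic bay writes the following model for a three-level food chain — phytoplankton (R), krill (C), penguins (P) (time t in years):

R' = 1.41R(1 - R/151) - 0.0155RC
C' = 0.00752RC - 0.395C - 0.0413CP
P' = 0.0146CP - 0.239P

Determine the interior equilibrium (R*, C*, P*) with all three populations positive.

From dP/dt = 0: 0.0146C* = 0.239, so C* = 16.4.
From dR/dt = 0: 1.41(1 - R*/151) = 0.0155·16.4, giving R* = 151·(1 - 0.18) = 124.
From dC/dt = 0: 0.00752·124 - 0.395 = 0.0413P*, so P* = 0.536/0.0413 = 13.

R* ≈ 124, C* ≈ 16.4, P* ≈ 13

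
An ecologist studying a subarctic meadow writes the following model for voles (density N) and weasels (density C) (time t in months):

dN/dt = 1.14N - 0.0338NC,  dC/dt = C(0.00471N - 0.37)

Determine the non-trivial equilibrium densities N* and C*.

N* ≈ 78.6, C* ≈ 33.7

Set dC/dt = 0 with C > 0: 0.00471N - 0.37 = 0, so N* = 0.37/0.00471 = 78.6.
Set dN/dt = 0 with N > 0: 1.14 - 0.0338C = 0, so C* = 1.14/0.0338 = 33.7.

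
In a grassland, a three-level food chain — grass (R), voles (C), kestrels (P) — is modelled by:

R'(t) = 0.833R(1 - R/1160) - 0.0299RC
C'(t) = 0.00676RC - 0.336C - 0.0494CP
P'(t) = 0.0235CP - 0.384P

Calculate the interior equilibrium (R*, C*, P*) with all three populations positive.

From dP/dt = 0: 0.0235C* = 0.384, so C* = 16.3.
From dR/dt = 0: 0.833(1 - R*/1160) = 0.0299·16.3, giving R* = 1160·(1 - 0.587) = 480.
From dC/dt = 0: 0.00676·480 - 0.336 = 0.0494P*, so P* = 2.91/0.0494 = 58.8.

R* ≈ 480, C* ≈ 16.3, P* ≈ 58.8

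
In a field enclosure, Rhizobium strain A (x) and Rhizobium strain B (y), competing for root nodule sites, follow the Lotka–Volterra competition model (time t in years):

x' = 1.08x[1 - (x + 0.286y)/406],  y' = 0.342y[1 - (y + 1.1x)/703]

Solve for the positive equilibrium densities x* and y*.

x* ≈ 299, y* ≈ 374

Setting both brackets to zero gives the nullclines x + 0.286y = 406 and 1.1x + y = 703.
Substituting y = 703 - 1.1x into the first: x(1 - 0.286·1.1) = 406 - 0.286·703.
So x* = 205/0.685 = 299, and then y* = 703 - 1.1·299 = 374.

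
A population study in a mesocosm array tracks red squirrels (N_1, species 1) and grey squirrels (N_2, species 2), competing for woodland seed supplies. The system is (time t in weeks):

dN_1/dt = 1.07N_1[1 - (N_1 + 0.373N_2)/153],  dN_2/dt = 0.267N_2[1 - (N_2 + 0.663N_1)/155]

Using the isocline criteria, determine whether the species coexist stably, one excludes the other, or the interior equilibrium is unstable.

stable coexistence

Compare the nullcline intercepts: K1/α12 = 153/0.373 = 410 > K2 = 155; K2/α21 = 155/0.663 = 234 > K1 = 153.
Since both inequalities hold, each species can invade when rare, so the interior equilibrium is stable.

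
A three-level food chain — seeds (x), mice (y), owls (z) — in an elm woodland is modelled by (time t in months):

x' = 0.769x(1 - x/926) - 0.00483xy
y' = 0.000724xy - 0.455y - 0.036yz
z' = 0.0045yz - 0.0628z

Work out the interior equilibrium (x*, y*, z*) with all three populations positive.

From dz/dt = 0: 0.0045y* = 0.0628, so y* = 14.
From dx/dt = 0: 0.769(1 - x*/926) = 0.00483·14, giving x* = 926·(1 - 0.0877) = 845.
From dy/dt = 0: 0.000724·845 - 0.455 = 0.036z*, so z* = 0.157/0.036 = 4.35.

x* ≈ 845, y* ≈ 14, z* ≈ 4.35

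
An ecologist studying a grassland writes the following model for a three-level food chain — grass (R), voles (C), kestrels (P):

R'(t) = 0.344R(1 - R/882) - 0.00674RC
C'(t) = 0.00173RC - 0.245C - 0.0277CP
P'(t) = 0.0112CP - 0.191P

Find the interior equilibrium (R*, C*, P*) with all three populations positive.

From dP/dt = 0: 0.0112C* = 0.191, so C* = 17.1.
From dR/dt = 0: 0.344(1 - R*/882) = 0.00674·17.1, giving R* = 882·(1 - 0.334) = 587.
From dC/dt = 0: 0.00173·587 - 0.245 = 0.0277P*, so P* = 0.771/0.0277 = 27.8.

R* ≈ 587, C* ≈ 17.1, P* ≈ 27.8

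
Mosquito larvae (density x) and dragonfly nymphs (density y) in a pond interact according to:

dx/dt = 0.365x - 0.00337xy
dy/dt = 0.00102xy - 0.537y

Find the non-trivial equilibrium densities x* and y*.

Set dy/dt = 0 with y > 0: 0.00102x - 0.537 = 0, so x* = 0.537/0.00102 = 526.
Set dx/dt = 0 with x > 0: 0.365 - 0.00337y = 0, so y* = 0.365/0.00337 = 108.

x* ≈ 526, y* ≈ 108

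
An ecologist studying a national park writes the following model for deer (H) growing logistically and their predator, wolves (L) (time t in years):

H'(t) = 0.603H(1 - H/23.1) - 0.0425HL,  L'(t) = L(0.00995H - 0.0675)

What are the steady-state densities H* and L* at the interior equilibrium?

H* ≈ 6.78, L* ≈ 10

From dL/dt = 0 with L > 0: 0.00995H* = 0.0675, so H* = 6.78.
Substitute into dH/dt = 0: 0.603(1 - 6.78/23.1) = 0.0425L*.
The bracket is 0.706, giving L* = 0.426/0.0425 = 10.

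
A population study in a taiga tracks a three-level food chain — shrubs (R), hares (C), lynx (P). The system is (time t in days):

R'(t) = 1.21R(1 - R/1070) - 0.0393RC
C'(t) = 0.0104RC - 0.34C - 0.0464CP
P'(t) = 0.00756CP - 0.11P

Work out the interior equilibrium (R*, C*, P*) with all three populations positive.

R* ≈ 564, C* ≈ 14.6, P* ≈ 119

From dP/dt = 0: 0.00756C* = 0.11, so C* = 14.6.
From dR/dt = 0: 1.21(1 - R*/1070) = 0.0393·14.6, giving R* = 1070·(1 - 0.473) = 564.
From dC/dt = 0: 0.0104·564 - 0.34 = 0.0464P*, so P* = 5.53/0.0464 = 119.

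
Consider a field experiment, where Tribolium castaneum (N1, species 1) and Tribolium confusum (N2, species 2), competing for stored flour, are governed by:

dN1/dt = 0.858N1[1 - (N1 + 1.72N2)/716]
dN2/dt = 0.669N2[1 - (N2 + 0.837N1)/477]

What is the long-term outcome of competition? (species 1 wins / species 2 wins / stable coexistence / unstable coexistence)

unstable coexistence (outcome depends on initial conditions)

Compare the nullcline intercepts: K1/α12 = 716/1.72 = 416 < K2 = 477; K2/α21 = 477/0.837 = 570 < K1 = 716.
Since both are reversed, neither can invade when rare; the interior point is a saddle.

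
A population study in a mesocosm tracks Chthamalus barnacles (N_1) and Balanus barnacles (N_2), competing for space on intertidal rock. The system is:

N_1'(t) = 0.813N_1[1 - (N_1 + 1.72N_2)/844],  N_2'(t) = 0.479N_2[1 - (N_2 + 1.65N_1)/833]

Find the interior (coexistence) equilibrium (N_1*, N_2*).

N_1* ≈ 320, N_2* ≈ 304

Setting both brackets to zero gives the nullclines N_1 + 1.72N_2 = 844 and 1.65N_1 + N_2 = 833.
Substituting N_2 = 833 - 1.65N_1 into the first: N_1(1 - 1.72·1.65) = 844 - 1.72·833.
So N_1* = -589/-1.84 = 320, and then N_2* = 833 - 1.65·320 = 304.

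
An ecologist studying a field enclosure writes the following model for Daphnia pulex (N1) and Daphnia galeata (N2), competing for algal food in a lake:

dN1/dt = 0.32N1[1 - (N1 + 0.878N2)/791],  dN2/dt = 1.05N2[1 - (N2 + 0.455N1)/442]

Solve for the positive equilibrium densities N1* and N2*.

Setting both brackets to zero gives the nullclines N1 + 0.878N2 = 791 and 0.455N1 + N2 = 442.
Substituting N2 = 442 - 0.455N1 into the first: N1(1 - 0.878·0.455) = 791 - 0.878·442.
So N1* = 403/0.601 = 671, and then N2* = 442 - 0.455·671 = 137.

N1* ≈ 671, N2* ≈ 137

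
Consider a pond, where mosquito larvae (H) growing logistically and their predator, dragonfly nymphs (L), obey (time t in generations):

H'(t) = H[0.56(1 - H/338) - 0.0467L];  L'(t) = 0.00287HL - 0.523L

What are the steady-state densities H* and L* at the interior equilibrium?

From dL/dt = 0 with L > 0: 0.00287H* = 0.523, so H* = 182.
Substitute into dH/dt = 0: 0.56(1 - 182/338) = 0.0467L*.
The bracket is 0.461, giving L* = 0.258/0.0467 = 5.53.

H* ≈ 182, L* ≈ 5.53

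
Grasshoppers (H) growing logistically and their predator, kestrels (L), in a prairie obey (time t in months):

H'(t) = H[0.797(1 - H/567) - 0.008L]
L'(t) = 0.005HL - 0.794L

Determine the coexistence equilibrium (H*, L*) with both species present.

H* ≈ 159, L* ≈ 71.7

From dL/dt = 0 with L > 0: 0.005H* = 0.794, so H* = 159.
Substitute into dH/dt = 0: 0.797(1 - 159/567) = 0.008L*.
The bracket is 0.72, giving L* = 0.574/0.008 = 71.7.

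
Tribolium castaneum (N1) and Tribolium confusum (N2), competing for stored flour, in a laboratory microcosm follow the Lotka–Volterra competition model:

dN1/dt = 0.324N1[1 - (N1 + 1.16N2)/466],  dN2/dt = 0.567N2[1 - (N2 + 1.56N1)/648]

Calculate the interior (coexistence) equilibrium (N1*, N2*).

Setting both brackets to zero gives the nullclines N1 + 1.16N2 = 466 and 1.56N1 + N2 = 648.
Substituting N2 = 648 - 1.56N1 into the first: N1(1 - 1.16·1.56) = 466 - 1.16·648.
So N1* = -286/-0.81 = 353, and then N2* = 648 - 1.56·353 = 97.5.

N1* ≈ 353, N2* ≈ 97.5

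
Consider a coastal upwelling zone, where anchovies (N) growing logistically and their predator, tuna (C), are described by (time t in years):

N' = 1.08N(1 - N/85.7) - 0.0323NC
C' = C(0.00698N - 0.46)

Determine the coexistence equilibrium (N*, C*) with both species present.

From dC/dt = 0 with C > 0: 0.00698N* = 0.46, so N* = 65.9.
Substitute into dN/dt = 0: 1.08(1 - 65.9/85.7) = 0.0323C*.
The bracket is 0.231, giving C* = 0.249/0.0323 = 7.72.

N* ≈ 65.9, C* ≈ 7.72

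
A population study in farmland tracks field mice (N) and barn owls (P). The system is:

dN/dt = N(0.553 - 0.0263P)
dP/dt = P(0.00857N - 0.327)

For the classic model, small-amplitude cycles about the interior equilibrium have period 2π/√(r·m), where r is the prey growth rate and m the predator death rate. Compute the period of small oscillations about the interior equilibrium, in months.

Here r = 0.553 and m = 0.327, so r·m = 0.181.
ω = √0.181 = 0.425 per month, hence T = 2π/ω ≈ 14.8 months.

T ≈ 14.8 months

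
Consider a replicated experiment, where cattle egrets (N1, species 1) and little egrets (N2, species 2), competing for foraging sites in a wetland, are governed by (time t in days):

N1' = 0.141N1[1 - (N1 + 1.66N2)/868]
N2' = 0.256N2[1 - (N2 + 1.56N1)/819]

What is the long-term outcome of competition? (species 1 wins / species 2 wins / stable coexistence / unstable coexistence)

unstable coexistence (outcome depends on initial conditions)

Compare the nullcline intercepts: K1/α12 = 868/1.66 = 523 < K2 = 819; K2/α21 = 819/1.56 = 525 < K1 = 868.
Since both are reversed, neither can invade when rare; the interior point is a saddle.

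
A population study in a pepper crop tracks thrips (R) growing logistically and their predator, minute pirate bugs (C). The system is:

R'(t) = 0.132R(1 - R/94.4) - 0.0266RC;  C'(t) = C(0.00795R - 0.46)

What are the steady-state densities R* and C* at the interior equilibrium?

From dC/dt = 0 with C > 0: 0.00795R* = 0.46, so R* = 57.9.
Substitute into dR/dt = 0: 0.132(1 - 57.9/94.4) = 0.0266C*.
The bracket is 0.387, giving C* = 0.0511/0.0266 = 1.92.

R* ≈ 57.9, C* ≈ 1.92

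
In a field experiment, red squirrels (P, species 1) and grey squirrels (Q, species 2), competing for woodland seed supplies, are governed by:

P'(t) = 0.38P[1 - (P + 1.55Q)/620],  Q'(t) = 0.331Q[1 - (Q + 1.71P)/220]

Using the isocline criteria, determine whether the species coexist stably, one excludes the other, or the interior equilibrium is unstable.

Compare the nullcline intercepts: K1/α12 = 620/1.55 = 400 > K2 = 220; K2/α21 = 220/1.71 = 129 < K1 = 620.
Since the inequalities point opposite ways, species 1 can invade but species 2 cannot.

species 1 excludes species 2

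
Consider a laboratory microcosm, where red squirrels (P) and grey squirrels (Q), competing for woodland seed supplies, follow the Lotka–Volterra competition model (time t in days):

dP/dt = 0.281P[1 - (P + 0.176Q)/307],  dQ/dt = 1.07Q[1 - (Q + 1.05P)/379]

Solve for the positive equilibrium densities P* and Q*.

Setting both brackets to zero gives the nullclines P + 0.176Q = 307 and 1.05P + Q = 379.
Substituting Q = 379 - 1.05P into the first: P(1 - 0.176·1.05) = 307 - 0.176·379.
So P* = 240/0.815 = 295, and then Q* = 379 - 1.05·295 = 69.5.

P* ≈ 295, Q* ≈ 69.5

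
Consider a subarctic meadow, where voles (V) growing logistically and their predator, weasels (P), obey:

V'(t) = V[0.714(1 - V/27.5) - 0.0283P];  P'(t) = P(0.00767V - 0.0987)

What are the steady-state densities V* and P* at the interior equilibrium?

From dP/dt = 0 with P > 0: 0.00767V* = 0.0987, so V* = 12.9.
Substitute into dV/dt = 0: 0.714(1 - 12.9/27.5) = 0.0283P*.
The bracket is 0.532, giving P* = 0.38/0.0283 = 13.4.

V* ≈ 12.9, P* ≈ 13.4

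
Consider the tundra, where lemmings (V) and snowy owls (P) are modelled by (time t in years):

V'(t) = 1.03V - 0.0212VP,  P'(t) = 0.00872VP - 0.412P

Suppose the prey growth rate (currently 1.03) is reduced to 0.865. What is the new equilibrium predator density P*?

At the interior fixed point, setting dV/dt = 0 with V > 0 fixes P* = (prey growth rate)/(VP coefficient) — independent of the other coefficients.
With the change, P* = 0.865/0.0212 = 40.8; it falls from 48.6.

P* ≈ 40.8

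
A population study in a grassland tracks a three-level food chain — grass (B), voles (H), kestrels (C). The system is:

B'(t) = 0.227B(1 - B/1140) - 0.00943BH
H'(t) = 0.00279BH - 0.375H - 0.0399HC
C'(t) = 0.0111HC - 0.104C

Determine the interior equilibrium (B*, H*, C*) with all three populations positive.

B* ≈ 696, H* ≈ 9.37, C* ≈ 39.3

From dC/dt = 0: 0.0111H* = 0.104, so H* = 9.37.
From dB/dt = 0: 0.227(1 - B*/1140) = 0.00943·9.37, giving B* = 1140·(1 - 0.389) = 696.
From dH/dt = 0: 0.00279·696 - 0.375 = 0.0399C*, so C* = 1.57/0.0399 = 39.3.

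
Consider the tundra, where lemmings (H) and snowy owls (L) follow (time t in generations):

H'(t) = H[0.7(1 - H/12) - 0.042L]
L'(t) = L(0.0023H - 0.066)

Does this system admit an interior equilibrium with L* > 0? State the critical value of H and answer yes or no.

The predator equation gives dL/dt > 0 only when H > 0.066/0.0023 = 28.7.
Without the predator, H → K = 12. Since 12 < 28.7, the predator cannot invade.

Threshold H = 28.7; K < 28.7, so no, the predator goes extinct.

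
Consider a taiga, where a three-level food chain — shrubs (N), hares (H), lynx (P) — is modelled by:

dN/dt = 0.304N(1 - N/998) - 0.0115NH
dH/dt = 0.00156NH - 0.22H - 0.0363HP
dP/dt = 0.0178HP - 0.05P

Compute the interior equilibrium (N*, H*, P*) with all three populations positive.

From dP/dt = 0: 0.0178H* = 0.05, so H* = 2.81.
From dN/dt = 0: 0.304(1 - N*/998) = 0.0115·2.81, giving N* = 998·(1 - 0.106) = 892.
From dH/dt = 0: 0.00156·892 - 0.22 = 0.0363P*, so P* = 1.17/0.0363 = 32.3.

N* ≈ 892, H* ≈ 2.81, P* ≈ 32.3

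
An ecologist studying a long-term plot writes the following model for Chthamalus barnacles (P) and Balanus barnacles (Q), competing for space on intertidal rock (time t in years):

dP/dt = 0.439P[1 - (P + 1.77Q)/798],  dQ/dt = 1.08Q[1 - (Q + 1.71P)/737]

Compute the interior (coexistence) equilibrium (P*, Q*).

Setting both brackets to zero gives the nullclines P + 1.77Q = 798 and 1.71P + Q = 737.
Substituting Q = 737 - 1.71P into the first: P(1 - 1.77·1.71) = 798 - 1.77·737.
So P* = -506/-2.03 = 250, and then Q* = 737 - 1.71·250 = 310.

P* ≈ 250, Q* ≈ 310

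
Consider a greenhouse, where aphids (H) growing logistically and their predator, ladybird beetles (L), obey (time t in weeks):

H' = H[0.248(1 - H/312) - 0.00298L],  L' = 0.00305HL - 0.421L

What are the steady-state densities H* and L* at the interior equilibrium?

H* ≈ 138, L* ≈ 46.4

From dL/dt = 0 with L > 0: 0.00305H* = 0.421, so H* = 138.
Substitute into dH/dt = 0: 0.248(1 - 138/312) = 0.00298L*.
The bracket is 0.558, giving L* = 0.138/0.00298 = 46.4.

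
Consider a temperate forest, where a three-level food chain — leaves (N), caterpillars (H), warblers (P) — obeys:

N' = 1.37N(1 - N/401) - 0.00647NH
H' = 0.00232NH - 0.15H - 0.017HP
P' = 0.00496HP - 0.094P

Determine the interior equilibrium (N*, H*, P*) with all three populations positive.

From dP/dt = 0: 0.00496H* = 0.094, so H* = 19.
From dN/dt = 0: 1.37(1 - N*/401) = 0.00647·19, giving N* = 401·(1 - 0.0895) = 365.
From dH/dt = 0: 0.00232·365 - 0.15 = 0.017P*, so P* = 0.697/0.017 = 41.

N* ≈ 365, H* ≈ 19, P* ≈ 41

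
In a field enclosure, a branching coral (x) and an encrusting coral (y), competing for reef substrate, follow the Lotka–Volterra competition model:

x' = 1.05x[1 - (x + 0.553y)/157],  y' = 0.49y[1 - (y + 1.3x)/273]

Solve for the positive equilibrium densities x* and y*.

x* ≈ 21.5, y* ≈ 245

Setting both brackets to zero gives the nullclines x + 0.553y = 157 and 1.3x + y = 273.
Substituting y = 273 - 1.3x into the first: x(1 - 0.553·1.3) = 157 - 0.553·273.
So x* = 6.03/0.281 = 21.5, and then y* = 273 - 1.3·21.5 = 245.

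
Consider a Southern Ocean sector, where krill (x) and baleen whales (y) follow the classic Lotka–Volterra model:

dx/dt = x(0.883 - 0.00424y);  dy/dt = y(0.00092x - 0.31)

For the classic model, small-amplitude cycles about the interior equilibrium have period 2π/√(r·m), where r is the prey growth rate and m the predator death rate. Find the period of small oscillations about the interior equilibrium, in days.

T ≈ 12 days

Here r = 0.883 and m = 0.31, so r·m = 0.274.
ω = √0.274 = 0.523 per day, hence T = 2π/ω ≈ 12 days.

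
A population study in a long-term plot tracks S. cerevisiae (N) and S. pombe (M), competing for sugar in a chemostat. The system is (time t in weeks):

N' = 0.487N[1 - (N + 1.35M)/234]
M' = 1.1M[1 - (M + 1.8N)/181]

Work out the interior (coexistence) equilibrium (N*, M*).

Setting both brackets to zero gives the nullclines N + 1.35M = 234 and 1.8N + M = 181.
Substituting M = 181 - 1.8N into the first: N(1 - 1.35·1.8) = 234 - 1.35·181.
So N* = -10.4/-1.43 = 7.24, and then M* = 181 - 1.8·7.24 = 168.

N* ≈ 7.24, M* ≈ 168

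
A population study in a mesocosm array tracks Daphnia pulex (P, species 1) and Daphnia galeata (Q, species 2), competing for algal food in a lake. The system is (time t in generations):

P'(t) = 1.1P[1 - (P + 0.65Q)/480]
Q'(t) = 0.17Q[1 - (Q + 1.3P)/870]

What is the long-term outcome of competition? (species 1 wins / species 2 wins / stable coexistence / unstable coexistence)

Compare the nullcline intercepts: K1/α12 = 480/0.65 = 738 < K2 = 870; K2/α21 = 870/1.3 = 669 > K1 = 480.
Since the inequalities point opposite ways, species 2 can invade but species 1 cannot.

species 2 excludes species 1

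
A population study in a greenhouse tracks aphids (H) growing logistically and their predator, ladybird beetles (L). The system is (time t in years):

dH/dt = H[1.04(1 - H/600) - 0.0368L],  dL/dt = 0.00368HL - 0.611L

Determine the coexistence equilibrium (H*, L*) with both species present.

From dL/dt = 0 with L > 0: 0.00368H* = 0.611, so H* = 166.
Substitute into dH/dt = 0: 1.04(1 - 166/600) = 0.0368L*.
The bracket is 0.723, giving L* = 0.752/0.0368 = 20.4.

H* ≈ 166, L* ≈ 20.4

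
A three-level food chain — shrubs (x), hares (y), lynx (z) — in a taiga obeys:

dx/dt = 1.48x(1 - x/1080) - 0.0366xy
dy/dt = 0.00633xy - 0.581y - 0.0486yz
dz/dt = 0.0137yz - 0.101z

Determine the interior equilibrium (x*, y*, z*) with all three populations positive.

x* ≈ 883, y* ≈ 7.37, z* ≈ 103

From dz/dt = 0: 0.0137y* = 0.101, so y* = 7.37.
From dx/dt = 0: 1.48(1 - x*/1080) = 0.0366·7.37, giving x* = 1080·(1 - 0.182) = 883.
From dy/dt = 0: 0.00633·883 - 0.581 = 0.0486z*, so z* = 5.01/0.0486 = 103.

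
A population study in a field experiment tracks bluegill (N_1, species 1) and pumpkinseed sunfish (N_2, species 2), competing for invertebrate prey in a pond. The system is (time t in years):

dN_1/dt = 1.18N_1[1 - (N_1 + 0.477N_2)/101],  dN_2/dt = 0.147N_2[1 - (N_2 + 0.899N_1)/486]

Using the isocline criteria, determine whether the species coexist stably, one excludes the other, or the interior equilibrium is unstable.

species 2 excludes species 1

Compare the nullcline intercepts: K1/α12 = 101/0.477 = 212 < K2 = 486; K2/α21 = 486/0.899 = 541 > K1 = 101.
Since the inequalities point opposite ways, species 2 can invade but species 1 cannot.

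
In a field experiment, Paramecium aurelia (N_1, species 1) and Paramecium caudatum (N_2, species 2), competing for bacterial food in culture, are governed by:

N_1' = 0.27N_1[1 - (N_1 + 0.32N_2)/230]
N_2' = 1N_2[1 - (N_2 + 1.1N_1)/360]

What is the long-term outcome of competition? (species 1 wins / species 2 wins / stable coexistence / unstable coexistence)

stable coexistence

Compare the nullcline intercepts: K1/α12 = 230/0.32 = 719 > K2 = 360; K2/α21 = 360/1.1 = 327 > K1 = 230.
Since both inequalities hold, each species can invade when rare, so the interior equilibrium is stable.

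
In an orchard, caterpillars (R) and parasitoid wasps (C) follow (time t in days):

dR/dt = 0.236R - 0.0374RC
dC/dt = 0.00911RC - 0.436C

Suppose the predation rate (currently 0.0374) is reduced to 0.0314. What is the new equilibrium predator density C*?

At the interior fixed point, setting dR/dt = 0 with R > 0 fixes C* = (prey growth rate)/(RC coefficient) — independent of the other coefficients.
With the change, C* = 0.236/0.0314 = 7.52; it rises from 6.31.

C* ≈ 7.52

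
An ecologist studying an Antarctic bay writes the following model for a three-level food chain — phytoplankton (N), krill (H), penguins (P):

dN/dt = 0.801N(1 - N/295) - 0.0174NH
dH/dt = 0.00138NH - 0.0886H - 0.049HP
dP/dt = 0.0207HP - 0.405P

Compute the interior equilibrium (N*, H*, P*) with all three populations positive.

N* ≈ 170, H* ≈ 19.6, P* ≈ 2.97

From dP/dt = 0: 0.0207H* = 0.405, so H* = 19.6.
From dN/dt = 0: 0.801(1 - N*/295) = 0.0174·19.6, giving N* = 295·(1 - 0.425) = 170.
From dH/dt = 0: 0.00138·170 - 0.0886 = 0.049P*, so P* = 0.145/0.049 = 2.97.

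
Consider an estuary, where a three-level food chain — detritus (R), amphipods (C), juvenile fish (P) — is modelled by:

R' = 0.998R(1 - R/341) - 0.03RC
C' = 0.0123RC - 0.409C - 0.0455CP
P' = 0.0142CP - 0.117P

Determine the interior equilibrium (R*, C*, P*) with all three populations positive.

R* ≈ 257, C* ≈ 8.24, P* ≈ 60.4

From dP/dt = 0: 0.0142C* = 0.117, so C* = 8.24.
From dR/dt = 0: 0.998(1 - R*/341) = 0.03·8.24, giving R* = 341·(1 - 0.248) = 257.
From dC/dt = 0: 0.0123·257 - 0.409 = 0.0455P*, so P* = 2.75/0.0455 = 60.4.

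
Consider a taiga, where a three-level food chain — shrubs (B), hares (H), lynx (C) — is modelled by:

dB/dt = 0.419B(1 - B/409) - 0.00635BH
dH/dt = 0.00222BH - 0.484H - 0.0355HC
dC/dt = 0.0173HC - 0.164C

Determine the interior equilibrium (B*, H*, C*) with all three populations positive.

From dC/dt = 0: 0.0173H* = 0.164, so H* = 9.48.
From dB/dt = 0: 0.419(1 - B*/409) = 0.00635·9.48, giving B* = 409·(1 - 0.144) = 350.
From dH/dt = 0: 0.00222·350 - 0.484 = 0.0355C*, so C* = 0.294/0.0355 = 8.27.

B* ≈ 350, H* ≈ 9.48, C* ≈ 8.27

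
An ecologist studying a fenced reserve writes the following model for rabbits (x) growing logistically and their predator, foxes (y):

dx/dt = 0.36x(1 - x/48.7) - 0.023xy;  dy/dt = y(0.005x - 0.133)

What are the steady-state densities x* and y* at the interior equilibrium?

From dy/dt = 0 with y > 0: 0.005x* = 0.133, so x* = 26.6.
Substitute into dx/dt = 0: 0.36(1 - 26.6/48.7) = 0.023y*.
The bracket is 0.454, giving y* = 0.163/0.023 = 7.1.

x* ≈ 26.6, y* ≈ 7.1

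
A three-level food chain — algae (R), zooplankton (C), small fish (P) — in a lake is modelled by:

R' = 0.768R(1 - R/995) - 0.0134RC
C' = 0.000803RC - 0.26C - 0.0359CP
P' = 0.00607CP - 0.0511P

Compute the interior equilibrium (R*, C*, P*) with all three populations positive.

From dP/dt = 0: 0.00607C* = 0.0511, so C* = 8.42.
From dR/dt = 0: 0.768(1 - R*/995) = 0.0134·8.42, giving R* = 995·(1 - 0.147) = 849.
From dC/dt = 0: 0.000803·849 - 0.26 = 0.0359P*, so P* = 0.422/0.0359 = 11.7.

R* ≈ 849, C* ≈ 8.42, P* ≈ 11.7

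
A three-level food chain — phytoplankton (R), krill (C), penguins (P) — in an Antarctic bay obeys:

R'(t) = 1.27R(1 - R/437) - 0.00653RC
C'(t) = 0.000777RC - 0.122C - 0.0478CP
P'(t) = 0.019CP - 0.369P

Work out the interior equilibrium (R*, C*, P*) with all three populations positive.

R* ≈ 393, C* ≈ 19.4, P* ≈ 3.84

From dP/dt = 0: 0.019C* = 0.369, so C* = 19.4.
From dR/dt = 0: 1.27(1 - R*/437) = 0.00653·19.4, giving R* = 437·(1 - 0.0999) = 393.
From dC/dt = 0: 0.000777·393 - 0.122 = 0.0478P*, so P* = 0.184/0.0478 = 3.84.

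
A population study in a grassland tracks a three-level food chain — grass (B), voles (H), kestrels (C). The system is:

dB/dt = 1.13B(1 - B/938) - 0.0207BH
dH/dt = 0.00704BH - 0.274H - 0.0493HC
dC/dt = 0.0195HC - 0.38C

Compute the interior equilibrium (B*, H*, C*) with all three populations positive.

B* ≈ 603, H* ≈ 19.5, C* ≈ 80.6

From dC/dt = 0: 0.0195H* = 0.38, so H* = 19.5.
From dB/dt = 0: 1.13(1 - B*/938) = 0.0207·19.5, giving B* = 938·(1 - 0.357) = 603.
From dH/dt = 0: 0.00704·603 - 0.274 = 0.0493C*, so C* = 3.97/0.0493 = 80.6.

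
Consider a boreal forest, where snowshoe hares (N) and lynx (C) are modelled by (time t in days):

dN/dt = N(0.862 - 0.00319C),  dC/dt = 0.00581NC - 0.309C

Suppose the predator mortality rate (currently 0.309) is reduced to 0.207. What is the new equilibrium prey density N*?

At the interior fixed point, setting dC/dt = 0 with C > 0 fixes N* = (predator death rate)/(NC coefficient) — independent of the other coefficients.
With the change, N* = 0.207/0.00581 = 35.6; it falls from 53.2.

N* ≈ 35.6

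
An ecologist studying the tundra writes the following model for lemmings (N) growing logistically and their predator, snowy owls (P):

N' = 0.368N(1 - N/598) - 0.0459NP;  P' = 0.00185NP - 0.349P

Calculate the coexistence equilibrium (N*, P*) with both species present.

From dP/dt = 0 with P > 0: 0.00185N* = 0.349, so N* = 189.
Substitute into dN/dt = 0: 0.368(1 - 189/598) = 0.0459P*.
The bracket is 0.685, giving P* = 0.252/0.0459 = 5.49.

N* ≈ 189, P* ≈ 5.49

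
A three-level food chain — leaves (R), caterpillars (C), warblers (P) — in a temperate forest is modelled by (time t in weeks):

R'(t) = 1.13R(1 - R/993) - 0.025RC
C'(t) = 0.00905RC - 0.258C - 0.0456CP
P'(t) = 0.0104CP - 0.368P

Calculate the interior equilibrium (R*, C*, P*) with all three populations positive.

From dP/dt = 0: 0.0104C* = 0.368, so C* = 35.4.
From dR/dt = 0: 1.13(1 - R*/993) = 0.025·35.4, giving R* = 993·(1 - 0.783) = 216.
From dC/dt = 0: 0.00905·216 - 0.258 = 0.0456P*, so P* = 1.69/0.0456 = 37.1.

R* ≈ 216, C* ≈ 35.4, P* ≈ 37.1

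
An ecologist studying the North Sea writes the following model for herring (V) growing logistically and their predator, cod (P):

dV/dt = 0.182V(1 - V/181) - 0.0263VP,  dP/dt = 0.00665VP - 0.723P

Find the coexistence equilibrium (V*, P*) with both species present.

V* ≈ 109, P* ≈ 2.76

From dP/dt = 0 with P > 0: 0.00665V* = 0.723, so V* = 109.
Substitute into dV/dt = 0: 0.182(1 - 109/181) = 0.0263P*.
The bracket is 0.399, giving P* = 0.0727/0.0263 = 2.76.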